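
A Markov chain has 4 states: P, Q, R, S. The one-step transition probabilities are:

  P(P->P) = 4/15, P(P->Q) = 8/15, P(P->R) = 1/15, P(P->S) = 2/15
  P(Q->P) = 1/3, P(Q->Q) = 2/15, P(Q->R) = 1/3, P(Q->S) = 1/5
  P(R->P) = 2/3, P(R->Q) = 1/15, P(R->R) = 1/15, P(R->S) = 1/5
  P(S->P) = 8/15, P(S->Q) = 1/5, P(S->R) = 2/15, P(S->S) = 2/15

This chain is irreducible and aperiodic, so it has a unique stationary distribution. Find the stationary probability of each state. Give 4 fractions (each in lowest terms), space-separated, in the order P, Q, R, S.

The stationary distribution satisfies pi = pi * P, i.e.:
  pi_P = 4/15*pi_P + 1/3*pi_Q + 2/3*pi_R + 8/15*pi_S
  pi_Q = 8/15*pi_P + 2/15*pi_Q + 1/15*pi_R + 1/5*pi_S
  pi_R = 1/15*pi_P + 1/3*pi_Q + 1/15*pi_R + 2/15*pi_S
  pi_S = 2/15*pi_P + 1/5*pi_Q + 1/5*pi_R + 2/15*pi_S
with normalization: pi_P + pi_Q + pi_R + pi_S = 1.

Using the first 3 balance equations plus normalization, the linear system A*pi = b is:
  [-11/15, 1/3, 2/3, 8/15] . pi = 0
  [8/15, -13/15, 1/15, 1/5] . pi = 0
  [1/15, 1/3, -14/15, 2/15] . pi = 0
  [1, 1, 1, 1] . pi = 1

Solving yields:
  pi_P = 341/871
  pi_Q = 253/871
  pi_R = 135/871
  pi_S = 142/871

Verification (pi * P):
  341/871*4/15 + 253/871*1/3 + 135/871*2/3 + 142/871*8/15 = 341/871 = pi_P  (ok)
  341/871*8/15 + 253/871*2/15 + 135/871*1/15 + 142/871*1/5 = 253/871 = pi_Q  (ok)
  341/871*1/15 + 253/871*1/3 + 135/871*1/15 + 142/871*2/15 = 135/871 = pi_R  (ok)
  341/871*2/15 + 253/871*1/5 + 135/871*1/5 + 142/871*2/15 = 142/871 = pi_S  (ok)

Answer: 341/871 253/871 135/871 142/871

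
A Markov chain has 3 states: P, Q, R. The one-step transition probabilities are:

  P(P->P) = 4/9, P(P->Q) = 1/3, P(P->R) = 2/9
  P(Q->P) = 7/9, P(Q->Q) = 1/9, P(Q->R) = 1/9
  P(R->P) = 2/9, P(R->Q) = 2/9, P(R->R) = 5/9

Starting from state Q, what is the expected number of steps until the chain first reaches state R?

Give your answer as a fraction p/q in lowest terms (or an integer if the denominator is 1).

Answer: 108/19

Derivation:
Let h_i = expected steps to first reach R from state i.
Boundary: h_R = 0.
First-step equations for the other states:
  h_P = 1 + 4/9*h_P + 1/3*h_Q + 2/9*h_R
  h_Q = 1 + 7/9*h_P + 1/9*h_Q + 1/9*h_R

Substituting h_R = 0 and rearranging gives the linear system (I - Q) h = 1:
  [5/9, -1/3] . (h_P, h_Q) = 1
  [-7/9, 8/9] . (h_P, h_Q) = 1

Solving yields:
  h_P = 99/19
  h_Q = 108/19

Starting state is Q, so the expected hitting time is h_Q = 108/19.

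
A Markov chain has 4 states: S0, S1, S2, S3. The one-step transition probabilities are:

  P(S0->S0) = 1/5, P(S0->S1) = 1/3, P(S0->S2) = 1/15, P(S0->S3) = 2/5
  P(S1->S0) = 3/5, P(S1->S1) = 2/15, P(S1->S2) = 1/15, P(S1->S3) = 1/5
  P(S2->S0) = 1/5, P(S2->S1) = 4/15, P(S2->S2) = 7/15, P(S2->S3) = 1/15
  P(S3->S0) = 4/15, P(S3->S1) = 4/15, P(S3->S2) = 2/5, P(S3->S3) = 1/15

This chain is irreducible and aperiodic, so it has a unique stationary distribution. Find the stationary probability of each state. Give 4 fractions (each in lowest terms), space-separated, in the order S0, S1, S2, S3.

Answer: 575/1824 463/1824 137/608 125/608

Derivation:
The stationary distribution satisfies pi = pi * P, i.e.:
  pi_S0 = 1/5*pi_S0 + 3/5*pi_S1 + 1/5*pi_S2 + 4/15*pi_S3
  pi_S1 = 1/3*pi_S0 + 2/15*pi_S1 + 4/15*pi_S2 + 4/15*pi_S3
  pi_S2 = 1/15*pi_S0 + 1/15*pi_S1 + 7/15*pi_S2 + 2/5*pi_S3
  pi_S3 = 2/5*pi_S0 + 1/5*pi_S1 + 1/15*pi_S2 + 1/15*pi_S3
with normalization: pi_S0 + pi_S1 + pi_S2 + pi_S3 = 1.

Using the first 3 balance equations plus normalization, the linear system A*pi = b is:
  [-4/5, 3/5, 1/5, 4/15] . pi = 0
  [1/3, -13/15, 4/15, 4/15] . pi = 0
  [1/15, 1/15, -8/15, 2/5] . pi = 0
  [1, 1, 1, 1] . pi = 1

Solving yields:
  pi_S0 = 575/1824
  pi_S1 = 463/1824
  pi_S2 = 137/608
  pi_S3 = 125/608

Verification (pi * P):
  575/1824*1/5 + 463/1824*3/5 + 137/608*1/5 + 125/608*4/15 = 575/1824 = pi_S0  (ok)
  575/1824*1/3 + 463/1824*2/15 + 137/608*4/15 + 125/608*4/15 = 463/1824 = pi_S1  (ok)
  575/1824*1/15 + 463/1824*1/15 + 137/608*7/15 + 125/608*2/5 = 137/608 = pi_S2  (ok)
  575/1824*2/5 + 463/1824*1/5 + 137/608*1/15 + 125/608*1/15 = 125/608 = pi_S3  (ok)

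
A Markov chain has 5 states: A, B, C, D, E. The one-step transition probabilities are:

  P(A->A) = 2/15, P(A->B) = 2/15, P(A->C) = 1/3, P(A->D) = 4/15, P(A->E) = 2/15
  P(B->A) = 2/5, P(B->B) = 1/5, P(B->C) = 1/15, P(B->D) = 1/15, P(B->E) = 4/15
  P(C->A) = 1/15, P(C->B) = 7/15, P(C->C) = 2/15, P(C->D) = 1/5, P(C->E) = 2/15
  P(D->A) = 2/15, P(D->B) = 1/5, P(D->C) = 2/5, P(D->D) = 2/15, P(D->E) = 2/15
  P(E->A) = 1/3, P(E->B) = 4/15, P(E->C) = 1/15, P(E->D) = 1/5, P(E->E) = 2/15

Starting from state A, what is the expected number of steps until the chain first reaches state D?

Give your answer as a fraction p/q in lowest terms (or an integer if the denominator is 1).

Answer: 20240/3973

Derivation:
Let h_i = expected steps to first reach D from state i.
Boundary: h_D = 0.
First-step equations for the other states:
  h_A = 1 + 2/15*h_A + 2/15*h_B + 1/3*h_C + 4/15*h_D + 2/15*h_E
  h_B = 1 + 2/5*h_A + 1/5*h_B + 1/15*h_C + 1/15*h_D + 4/15*h_E
  h_C = 1 + 1/15*h_A + 7/15*h_B + 2/15*h_C + 1/5*h_D + 2/15*h_E
  h_E = 1 + 1/3*h_A + 4/15*h_B + 1/15*h_C + 1/5*h_D + 2/15*h_E

Substituting h_D = 0 and rearranging gives the linear system (I - Q) h = 1:
  [13/15, -2/15, -1/3, -2/15] . (h_A, h_B, h_C, h_E) = 1
  [-2/5, 4/5, -1/15, -4/15] . (h_A, h_B, h_C, h_E) = 1
  [-1/15, -7/15, 13/15, -2/15] . (h_A, h_B, h_C, h_E) = 1
  [-1/3, -4/15, -1/15, 13/15] . (h_A, h_B, h_C, h_E) = 1

Solving yields:
  h_A = 20240/3973
  h_B = 24130/3973
  h_C = 22445/3973
  h_E = 21520/3973

Starting state is A, so the expected hitting time is h_A = 20240/3973.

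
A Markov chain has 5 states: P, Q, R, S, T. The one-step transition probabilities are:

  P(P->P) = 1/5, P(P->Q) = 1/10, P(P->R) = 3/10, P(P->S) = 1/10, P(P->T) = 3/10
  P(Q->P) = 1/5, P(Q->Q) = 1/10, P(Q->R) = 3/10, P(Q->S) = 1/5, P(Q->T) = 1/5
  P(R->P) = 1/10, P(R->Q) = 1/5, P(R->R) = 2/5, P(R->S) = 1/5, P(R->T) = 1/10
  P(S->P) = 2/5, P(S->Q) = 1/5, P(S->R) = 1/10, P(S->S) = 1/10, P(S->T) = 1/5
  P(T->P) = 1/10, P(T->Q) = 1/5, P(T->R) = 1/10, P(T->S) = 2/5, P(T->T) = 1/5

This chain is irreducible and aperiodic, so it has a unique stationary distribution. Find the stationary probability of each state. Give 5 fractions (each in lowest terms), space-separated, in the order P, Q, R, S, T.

Answer: 1933/9871 1619/9871 2425/9871 1969/9871 1925/9871

Derivation:
The stationary distribution satisfies pi = pi * P, i.e.:
  pi_P = 1/5*pi_P + 1/5*pi_Q + 1/10*pi_R + 2/5*pi_S + 1/10*pi_T
  pi_Q = 1/10*pi_P + 1/10*pi_Q + 1/5*pi_R + 1/5*pi_S + 1/5*pi_T
  pi_R = 3/10*pi_P + 3/10*pi_Q + 2/5*pi_R + 1/10*pi_S + 1/10*pi_T
  pi_S = 1/10*pi_P + 1/5*pi_Q + 1/5*pi_R + 1/10*pi_S + 2/5*pi_T
  pi_T = 3/10*pi_P + 1/5*pi_Q + 1/10*pi_R + 1/5*pi_S + 1/5*pi_T
with normalization: pi_P + pi_Q + pi_R + pi_S + pi_T = 1.

Using the first 4 balance equations plus normalization, the linear system A*pi = b is:
  [-4/5, 1/5, 1/10, 2/5, 1/10] . pi = 0
  [1/10, -9/10, 1/5, 1/5, 1/5] . pi = 0
  [3/10, 3/10, -3/5, 1/10, 1/10] . pi = 0
  [1/10, 1/5, 1/5, -9/10, 2/5] . pi = 0
  [1, 1, 1, 1, 1] . pi = 1

Solving yields:
  pi_P = 1933/9871
  pi_Q = 1619/9871
  pi_R = 2425/9871
  pi_S = 1969/9871
  pi_T = 1925/9871

Verification (pi * P):
  1933/9871*1/5 + 1619/9871*1/5 + 2425/9871*1/10 + 1969/9871*2/5 + 1925/9871*1/10 = 1933/9871 = pi_P  (ok)
  1933/9871*1/10 + 1619/9871*1/10 + 2425/9871*1/5 + 1969/9871*1/5 + 1925/9871*1/5 = 1619/9871 = pi_Q  (ok)
  1933/9871*3/10 + 1619/9871*3/10 + 2425/9871*2/5 + 1969/9871*1/10 + 1925/9871*1/10 = 2425/9871 = pi_R  (ok)
  1933/9871*1/10 + 1619/9871*1/5 + 2425/9871*1/5 + 1969/9871*1/10 + 1925/9871*2/5 = 1969/9871 = pi_S  (ok)
  1933/9871*3/10 + 1619/9871*1/5 + 2425/9871*1/10 + 1969/9871*1/5 + 1925/9871*1/5 = 1925/9871 = pi_T  (ok)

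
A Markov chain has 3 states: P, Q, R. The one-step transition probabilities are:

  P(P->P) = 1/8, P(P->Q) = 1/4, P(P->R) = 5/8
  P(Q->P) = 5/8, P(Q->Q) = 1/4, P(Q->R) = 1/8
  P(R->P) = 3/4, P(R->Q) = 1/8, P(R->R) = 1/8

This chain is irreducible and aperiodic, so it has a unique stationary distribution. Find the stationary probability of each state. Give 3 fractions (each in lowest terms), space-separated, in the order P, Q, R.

The stationary distribution satisfies pi = pi * P, i.e.:
  pi_P = 1/8*pi_P + 5/8*pi_Q + 3/4*pi_R
  pi_Q = 1/4*pi_P + 1/4*pi_Q + 1/8*pi_R
  pi_R = 5/8*pi_P + 1/8*pi_Q + 1/8*pi_R
with normalization: pi_P + pi_Q + pi_R = 1.

Using the first 2 balance equations plus normalization, the linear system A*pi = b is:
  [-7/8, 5/8, 3/4] . pi = 0
  [1/4, -3/4, 1/8] . pi = 0
  [1, 1, 1] . pi = 1

Solving yields:
  pi_P = 41/92
  pi_Q = 19/92
  pi_R = 8/23

Verification (pi * P):
  41/92*1/8 + 19/92*5/8 + 8/23*3/4 = 41/92 = pi_P  (ok)
  41/92*1/4 + 19/92*1/4 + 8/23*1/8 = 19/92 = pi_Q  (ok)
  41/92*5/8 + 19/92*1/8 + 8/23*1/8 = 8/23 = pi_R  (ok)

Answer: 41/92 19/92 8/23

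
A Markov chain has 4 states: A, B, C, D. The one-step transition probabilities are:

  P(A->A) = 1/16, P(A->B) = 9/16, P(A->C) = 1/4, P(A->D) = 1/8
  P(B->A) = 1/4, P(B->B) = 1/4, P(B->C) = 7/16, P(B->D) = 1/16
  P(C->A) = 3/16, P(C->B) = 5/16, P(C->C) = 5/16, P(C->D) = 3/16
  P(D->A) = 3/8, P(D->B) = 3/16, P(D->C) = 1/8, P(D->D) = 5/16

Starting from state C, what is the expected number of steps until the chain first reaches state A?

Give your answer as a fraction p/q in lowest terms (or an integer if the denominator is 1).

Answer: 3744/889

Derivation:
Let h_i = expected steps to first reach A from state i.
Boundary: h_A = 0.
First-step equations for the other states:
  h_B = 1 + 1/4*h_A + 1/4*h_B + 7/16*h_C + 1/16*h_D
  h_C = 1 + 3/16*h_A + 5/16*h_B + 5/16*h_C + 3/16*h_D
  h_D = 1 + 3/8*h_A + 3/16*h_B + 1/8*h_C + 5/16*h_D

Substituting h_A = 0 and rearranging gives the linear system (I - Q) h = 1:
  [3/4, -7/16, -1/16] . (h_B, h_C, h_D) = 1
  [-5/16, 11/16, -3/16] . (h_B, h_C, h_D) = 1
  [-3/16, -1/8, 11/16] . (h_B, h_C, h_D) = 1

Solving yields:
  h_B = 3616/889
  h_C = 3744/889
  h_D = 2960/889

Starting state is C, so the expected hitting time is h_C = 3744/889.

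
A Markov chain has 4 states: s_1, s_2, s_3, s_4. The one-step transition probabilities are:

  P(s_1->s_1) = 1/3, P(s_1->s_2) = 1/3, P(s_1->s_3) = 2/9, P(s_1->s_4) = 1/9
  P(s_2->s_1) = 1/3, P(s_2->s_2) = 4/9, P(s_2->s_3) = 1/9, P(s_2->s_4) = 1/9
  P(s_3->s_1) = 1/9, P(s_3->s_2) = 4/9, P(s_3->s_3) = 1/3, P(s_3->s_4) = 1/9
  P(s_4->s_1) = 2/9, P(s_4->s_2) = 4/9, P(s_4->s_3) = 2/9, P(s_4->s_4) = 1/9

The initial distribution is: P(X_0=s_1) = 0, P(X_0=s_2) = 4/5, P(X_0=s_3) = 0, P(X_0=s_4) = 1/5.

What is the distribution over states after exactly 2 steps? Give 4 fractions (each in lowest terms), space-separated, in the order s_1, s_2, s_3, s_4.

Propagating the distribution step by step (d_{t+1} = d_t * P):
d_0 = (s_1=0, s_2=4/5, s_3=0, s_4=1/5)
  d_1[s_1] = 0*1/3 + 4/5*1/3 + 0*1/9 + 1/5*2/9 = 14/45
  d_1[s_2] = 0*1/3 + 4/5*4/9 + 0*4/9 + 1/5*4/9 = 4/9
  d_1[s_3] = 0*2/9 + 4/5*1/9 + 0*1/3 + 1/5*2/9 = 2/15
  d_1[s_4] = 0*1/9 + 4/5*1/9 + 0*1/9 + 1/5*1/9 = 1/9
d_1 = (s_1=14/45, s_2=4/9, s_3=2/15, s_4=1/9)
  d_2[s_1] = 14/45*1/3 + 4/9*1/3 + 2/15*1/9 + 1/9*2/9 = 118/405
  d_2[s_2] = 14/45*1/3 + 4/9*4/9 + 2/15*4/9 + 1/9*4/9 = 166/405
  d_2[s_3] = 14/45*2/9 + 4/9*1/9 + 2/15*1/3 + 1/9*2/9 = 76/405
  d_2[s_4] = 14/45*1/9 + 4/9*1/9 + 2/15*1/9 + 1/9*1/9 = 1/9
d_2 = (s_1=118/405, s_2=166/405, s_3=76/405, s_4=1/9)

Answer: 118/405 166/405 76/405 1/9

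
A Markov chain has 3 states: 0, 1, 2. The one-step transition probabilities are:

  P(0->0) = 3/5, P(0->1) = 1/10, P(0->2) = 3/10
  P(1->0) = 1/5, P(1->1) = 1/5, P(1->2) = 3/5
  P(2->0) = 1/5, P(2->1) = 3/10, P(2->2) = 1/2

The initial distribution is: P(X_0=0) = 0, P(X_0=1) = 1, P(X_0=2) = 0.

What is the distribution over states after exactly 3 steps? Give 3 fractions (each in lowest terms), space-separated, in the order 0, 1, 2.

Answer: 39/125 11/50 117/250

Derivation:
Propagating the distribution step by step (d_{t+1} = d_t * P):
d_0 = (0=0, 1=1, 2=0)
  d_1[0] = 0*3/5 + 1*1/5 + 0*1/5 = 1/5
  d_1[1] = 0*1/10 + 1*1/5 + 0*3/10 = 1/5
  d_1[2] = 0*3/10 + 1*3/5 + 0*1/2 = 3/5
d_1 = (0=1/5, 1=1/5, 2=3/5)
  d_2[0] = 1/5*3/5 + 1/5*1/5 + 3/5*1/5 = 7/25
  d_2[1] = 1/5*1/10 + 1/5*1/5 + 3/5*3/10 = 6/25
  d_2[2] = 1/5*3/10 + 1/5*3/5 + 3/5*1/2 = 12/25
d_2 = (0=7/25, 1=6/25, 2=12/25)
  d_3[0] = 7/25*3/5 + 6/25*1/5 + 12/25*1/5 = 39/125
  d_3[1] = 7/25*1/10 + 6/25*1/5 + 12/25*3/10 = 11/50
  d_3[2] = 7/25*3/10 + 6/25*3/5 + 12/25*1/2 = 117/250
d_3 = (0=39/125, 1=11/50, 2=117/250)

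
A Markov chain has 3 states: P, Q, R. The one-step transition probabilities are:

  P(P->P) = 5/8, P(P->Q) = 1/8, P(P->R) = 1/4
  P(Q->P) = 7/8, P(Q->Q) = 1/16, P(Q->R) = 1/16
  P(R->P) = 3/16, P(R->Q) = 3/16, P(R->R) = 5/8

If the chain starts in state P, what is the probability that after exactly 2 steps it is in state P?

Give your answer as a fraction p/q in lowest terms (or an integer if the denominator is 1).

Answer: 35/64

Derivation:
Computing P^2 by repeated multiplication:
P^1 =
  P: [5/8, 1/8, 1/4]
  Q: [7/8, 1/16, 1/16]
  R: [3/16, 3/16, 5/8]
P^2 =
  P: [35/64, 17/128, 41/128]
  Q: [157/256, 1/8, 67/256]
  R: [51/128, 39/256, 115/256]

(P^2)[P -> P] = 35/64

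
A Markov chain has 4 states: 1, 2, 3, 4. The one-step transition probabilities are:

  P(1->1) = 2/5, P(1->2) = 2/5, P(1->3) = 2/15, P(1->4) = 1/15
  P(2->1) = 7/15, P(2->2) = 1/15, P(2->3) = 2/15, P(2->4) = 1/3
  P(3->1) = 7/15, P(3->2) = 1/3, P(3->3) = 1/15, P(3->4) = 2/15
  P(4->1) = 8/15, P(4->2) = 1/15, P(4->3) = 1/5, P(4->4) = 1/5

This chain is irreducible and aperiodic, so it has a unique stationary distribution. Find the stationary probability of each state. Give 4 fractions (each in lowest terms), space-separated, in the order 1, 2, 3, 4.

The stationary distribution satisfies pi = pi * P, i.e.:
  pi_1 = 2/5*pi_1 + 7/15*pi_2 + 7/15*pi_3 + 8/15*pi_4
  pi_2 = 2/5*pi_1 + 1/15*pi_2 + 1/3*pi_3 + 1/15*pi_4
  pi_3 = 2/15*pi_1 + 2/15*pi_2 + 1/15*pi_3 + 1/5*pi_4
  pi_4 = 1/15*pi_1 + 1/3*pi_2 + 2/15*pi_3 + 1/5*pi_4
with normalization: pi_1 + pi_2 + pi_3 + pi_4 = 1.

Using the first 3 balance equations plus normalization, the linear system A*pi = b is:
  [-3/5, 7/15, 7/15, 8/15] . pi = 0
  [2/5, -14/15, 1/3, 1/15] . pi = 0
  [2/15, 2/15, -14/15, 1/5] . pi = 0
  [1, 1, 1, 1] . pi = 1

Solving yields:
  pi_1 = 1999/4464
  pi_2 = 125/496
  pi_3 = 151/1116
  pi_4 = 46/279

Verification (pi * P):
  1999/4464*2/5 + 125/496*7/15 + 151/1116*7/15 + 46/279*8/15 = 1999/4464 = pi_1  (ok)
  1999/4464*2/5 + 125/496*1/15 + 151/1116*1/3 + 46/279*1/15 = 125/496 = pi_2  (ok)
  1999/4464*2/15 + 125/496*2/15 + 151/1116*1/15 + 46/279*1/5 = 151/1116 = pi_3  (ok)
  1999/4464*1/15 + 125/496*1/3 + 151/1116*2/15 + 46/279*1/5 = 46/279 = pi_4  (ok)

Answer: 1999/4464 125/496 151/1116 46/279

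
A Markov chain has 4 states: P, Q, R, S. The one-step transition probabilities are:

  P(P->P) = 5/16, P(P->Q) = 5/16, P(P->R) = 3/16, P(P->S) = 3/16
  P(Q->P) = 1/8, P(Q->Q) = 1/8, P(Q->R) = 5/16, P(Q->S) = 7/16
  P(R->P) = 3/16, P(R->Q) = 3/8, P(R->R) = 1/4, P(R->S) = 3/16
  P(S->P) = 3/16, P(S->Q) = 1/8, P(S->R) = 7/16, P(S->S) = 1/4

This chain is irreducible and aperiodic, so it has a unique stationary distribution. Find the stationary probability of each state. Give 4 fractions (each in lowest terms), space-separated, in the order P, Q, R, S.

Answer: 870/4409 1047/4409 1331/4409 1161/4409

Derivation:
The stationary distribution satisfies pi = pi * P, i.e.:
  pi_P = 5/16*pi_P + 1/8*pi_Q + 3/16*pi_R + 3/16*pi_S
  pi_Q = 5/16*pi_P + 1/8*pi_Q + 3/8*pi_R + 1/8*pi_S
  pi_R = 3/16*pi_P + 5/16*pi_Q + 1/4*pi_R + 7/16*pi_S
  pi_S = 3/16*pi_P + 7/16*pi_Q + 3/16*pi_R + 1/4*pi_S
with normalization: pi_P + pi_Q + pi_R + pi_S = 1.

Using the first 3 balance equations plus normalization, the linear system A*pi = b is:
  [-11/16, 1/8, 3/16, 3/16] . pi = 0
  [5/16, -7/8, 3/8, 1/8] . pi = 0
  [3/16, 5/16, -3/4, 7/16] . pi = 0
  [1, 1, 1, 1] . pi = 1

Solving yields:
  pi_P = 870/4409
  pi_Q = 1047/4409
  pi_R = 1331/4409
  pi_S = 1161/4409

Verification (pi * P):
  870/4409*5/16 + 1047/4409*1/8 + 1331/4409*3/16 + 1161/4409*3/16 = 870/4409 = pi_P  (ok)
  870/4409*5/16 + 1047/4409*1/8 + 1331/4409*3/8 + 1161/4409*1/8 = 1047/4409 = pi_Q  (ok)
  870/4409*3/16 + 1047/4409*5/16 + 1331/4409*1/4 + 1161/4409*7/16 = 1331/4409 = pi_R  (ok)
  870/4409*3/16 + 1047/4409*7/16 + 1331/4409*3/16 + 1161/4409*1/4 = 1161/4409 = pi_S  (ok)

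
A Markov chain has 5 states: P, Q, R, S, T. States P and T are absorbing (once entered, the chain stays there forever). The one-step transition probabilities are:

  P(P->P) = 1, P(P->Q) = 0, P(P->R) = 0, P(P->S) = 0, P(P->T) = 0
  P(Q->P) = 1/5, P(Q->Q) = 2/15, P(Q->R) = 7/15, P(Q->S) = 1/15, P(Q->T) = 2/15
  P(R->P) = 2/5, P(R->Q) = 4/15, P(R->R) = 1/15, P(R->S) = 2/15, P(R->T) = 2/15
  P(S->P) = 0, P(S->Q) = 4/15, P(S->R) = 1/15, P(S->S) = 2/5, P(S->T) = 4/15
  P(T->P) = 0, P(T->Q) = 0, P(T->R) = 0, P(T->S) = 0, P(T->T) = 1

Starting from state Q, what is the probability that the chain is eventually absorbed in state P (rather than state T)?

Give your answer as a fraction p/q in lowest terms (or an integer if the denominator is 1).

Answer: 189/311

Derivation:
Let a_i = P(absorbed in P | start in state i).
Boundary conditions: a_P = 1, a_T = 0.
For each transient state i, a_i = sum_j P(i->j) * a_j:
  a_Q = 1/5*a_P + 2/15*a_Q + 7/15*a_R + 1/15*a_S + 2/15*a_T
  a_R = 2/5*a_P + 4/15*a_Q + 1/15*a_R + 2/15*a_S + 2/15*a_T
  a_S = 0*a_P + 4/15*a_Q + 1/15*a_R + 2/5*a_S + 4/15*a_T

Substituting a_P = 1 and a_T = 0, rearrange to (I - Q) a = r where r[i] = P(i -> P):
  [13/15, -7/15, -1/15] . (a_Q, a_R, a_S) = 1/5
  [-4/15, 14/15, -2/15] . (a_Q, a_R, a_S) = 2/5
  [-4/15, -1/15, 3/5] . (a_Q, a_R, a_S) = 0

Solving yields:
  a_Q = 189/311
  a_R = 405/622
  a_S = 213/622

Starting state is Q, so the absorption probability is a_Q = 189/311.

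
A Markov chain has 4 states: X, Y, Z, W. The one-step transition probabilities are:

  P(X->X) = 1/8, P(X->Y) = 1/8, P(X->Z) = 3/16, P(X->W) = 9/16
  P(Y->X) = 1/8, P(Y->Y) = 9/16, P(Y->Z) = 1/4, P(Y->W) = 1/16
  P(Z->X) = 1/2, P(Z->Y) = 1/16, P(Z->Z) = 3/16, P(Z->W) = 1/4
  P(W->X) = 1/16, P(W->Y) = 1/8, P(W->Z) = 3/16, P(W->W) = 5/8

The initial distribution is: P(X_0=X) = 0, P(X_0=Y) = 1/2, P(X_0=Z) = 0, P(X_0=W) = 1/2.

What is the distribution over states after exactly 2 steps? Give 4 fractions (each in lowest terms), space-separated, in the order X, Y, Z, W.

Propagating the distribution step by step (d_{t+1} = d_t * P):
d_0 = (X=0, Y=1/2, Z=0, W=1/2)
  d_1[X] = 0*1/8 + 1/2*1/8 + 0*1/2 + 1/2*1/16 = 3/32
  d_1[Y] = 0*1/8 + 1/2*9/16 + 0*1/16 + 1/2*1/8 = 11/32
  d_1[Z] = 0*3/16 + 1/2*1/4 + 0*3/16 + 1/2*3/16 = 7/32
  d_1[W] = 0*9/16 + 1/2*1/16 + 0*1/4 + 1/2*5/8 = 11/32
d_1 = (X=3/32, Y=11/32, Z=7/32, W=11/32)
  d_2[X] = 3/32*1/8 + 11/32*1/8 + 7/32*1/2 + 11/32*1/16 = 95/512
  d_2[Y] = 3/32*1/8 + 11/32*9/16 + 7/32*1/16 + 11/32*1/8 = 67/256
  d_2[Z] = 3/32*3/16 + 11/32*1/4 + 7/32*3/16 + 11/32*3/16 = 107/512
  d_2[W] = 3/32*9/16 + 11/32*1/16 + 7/32*1/4 + 11/32*5/8 = 11/32
d_2 = (X=95/512, Y=67/256, Z=107/512, W=11/32)

Answer: 95/512 67/256 107/512 11/32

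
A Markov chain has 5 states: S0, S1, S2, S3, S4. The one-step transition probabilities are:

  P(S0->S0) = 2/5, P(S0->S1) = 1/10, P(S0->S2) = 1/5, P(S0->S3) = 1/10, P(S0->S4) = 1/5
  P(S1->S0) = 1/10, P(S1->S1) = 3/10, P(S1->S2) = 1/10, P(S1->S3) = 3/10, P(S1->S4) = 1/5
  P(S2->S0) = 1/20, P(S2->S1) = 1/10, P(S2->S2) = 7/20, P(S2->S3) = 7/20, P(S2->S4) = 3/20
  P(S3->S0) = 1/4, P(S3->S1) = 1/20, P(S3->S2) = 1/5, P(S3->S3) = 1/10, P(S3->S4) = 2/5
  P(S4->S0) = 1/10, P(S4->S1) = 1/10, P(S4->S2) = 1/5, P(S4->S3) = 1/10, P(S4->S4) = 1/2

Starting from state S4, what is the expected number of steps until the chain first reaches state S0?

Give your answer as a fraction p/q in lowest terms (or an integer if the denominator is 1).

Let h_i = expected steps to first reach S0 from state i.
Boundary: h_S0 = 0.
First-step equations for the other states:
  h_S1 = 1 + 1/10*h_S0 + 3/10*h_S1 + 1/10*h_S2 + 3/10*h_S3 + 1/5*h_S4
  h_S2 = 1 + 1/20*h_S0 + 1/10*h_S1 + 7/20*h_S2 + 7/20*h_S3 + 3/20*h_S4
  h_S3 = 1 + 1/4*h_S0 + 1/20*h_S1 + 1/5*h_S2 + 1/10*h_S3 + 2/5*h_S4
  h_S4 = 1 + 1/10*h_S0 + 1/10*h_S1 + 1/5*h_S2 + 1/10*h_S3 + 1/2*h_S4

Substituting h_S0 = 0 and rearranging gives the linear system (I - Q) h = 1:
  [7/10, -1/10, -3/10, -1/5] . (h_S1, h_S2, h_S3, h_S4) = 1
  [-1/10, 13/20, -7/20, -3/20] . (h_S1, h_S2, h_S3, h_S4) = 1
  [-1/20, -1/5, 9/10, -2/5] . (h_S1, h_S2, h_S3, h_S4) = 1
  [-1/10, -1/5, -1/10, 1/2] . (h_S1, h_S2, h_S3, h_S4) = 1

Solving yields:
  h_S1 = 26420/3179
  h_S2 = 27910/3179
  h_S3 = 23420/3179
  h_S4 = 27490/3179

Starting state is S4, so the expected hitting time is h_S4 = 27490/3179.

Answer: 27490/3179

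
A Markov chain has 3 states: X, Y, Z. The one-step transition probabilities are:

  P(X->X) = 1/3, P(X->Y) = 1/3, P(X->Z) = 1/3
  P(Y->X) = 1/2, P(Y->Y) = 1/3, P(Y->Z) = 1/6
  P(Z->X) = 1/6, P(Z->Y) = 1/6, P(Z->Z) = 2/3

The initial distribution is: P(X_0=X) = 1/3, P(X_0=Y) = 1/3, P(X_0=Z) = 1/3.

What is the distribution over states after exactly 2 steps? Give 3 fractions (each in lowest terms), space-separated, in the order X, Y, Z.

Propagating the distribution step by step (d_{t+1} = d_t * P):
d_0 = (X=1/3, Y=1/3, Z=1/3)
  d_1[X] = 1/3*1/3 + 1/3*1/2 + 1/3*1/6 = 1/3
  d_1[Y] = 1/3*1/3 + 1/3*1/3 + 1/3*1/6 = 5/18
  d_1[Z] = 1/3*1/3 + 1/3*1/6 + 1/3*2/3 = 7/18
d_1 = (X=1/3, Y=5/18, Z=7/18)
  d_2[X] = 1/3*1/3 + 5/18*1/2 + 7/18*1/6 = 17/54
  d_2[Y] = 1/3*1/3 + 5/18*1/3 + 7/18*1/6 = 29/108
  d_2[Z] = 1/3*1/3 + 5/18*1/6 + 7/18*2/3 = 5/12
d_2 = (X=17/54, Y=29/108, Z=5/12)

Answer: 17/54 29/108 5/12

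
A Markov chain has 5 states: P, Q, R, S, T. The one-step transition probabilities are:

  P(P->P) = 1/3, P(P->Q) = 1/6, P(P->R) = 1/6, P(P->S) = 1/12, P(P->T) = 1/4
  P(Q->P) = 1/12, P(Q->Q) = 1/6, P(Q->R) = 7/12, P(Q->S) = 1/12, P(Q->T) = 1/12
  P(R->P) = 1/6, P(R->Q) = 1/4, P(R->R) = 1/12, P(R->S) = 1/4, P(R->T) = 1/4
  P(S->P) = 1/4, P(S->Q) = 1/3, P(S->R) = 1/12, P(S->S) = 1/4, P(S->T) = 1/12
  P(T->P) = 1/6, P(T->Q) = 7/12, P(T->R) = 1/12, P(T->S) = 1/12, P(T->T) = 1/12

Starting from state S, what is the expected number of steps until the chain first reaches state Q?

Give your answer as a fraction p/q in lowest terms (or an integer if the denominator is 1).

Let h_i = expected steps to first reach Q from state i.
Boundary: h_Q = 0.
First-step equations for the other states:
  h_P = 1 + 1/3*h_P + 1/6*h_Q + 1/6*h_R + 1/12*h_S + 1/4*h_T
  h_R = 1 + 1/6*h_P + 1/4*h_Q + 1/12*h_R + 1/4*h_S + 1/4*h_T
  h_S = 1 + 1/4*h_P + 1/3*h_Q + 1/12*h_R + 1/4*h_S + 1/12*h_T
  h_T = 1 + 1/6*h_P + 7/12*h_Q + 1/12*h_R + 1/12*h_S + 1/12*h_T

Substituting h_Q = 0 and rearranging gives the linear system (I - Q) h = 1:
  [2/3, -1/6, -1/12, -1/4] . (h_P, h_R, h_S, h_T) = 1
  [-1/6, 11/12, -1/4, -1/4] . (h_P, h_R, h_S, h_T) = 1
  [-1/4, -1/12, 3/4, -1/12] . (h_P, h_R, h_S, h_T) = 1
  [-1/6, -1/12, -1/12, 11/12] . (h_P, h_R, h_S, h_T) = 1

Solving yields:
  h_P = 2766/775
  h_R = 2502/775
  h_S = 2433/775
  h_T = 1797/775

Starting state is S, so the expected hitting time is h_S = 2433/775.

Answer: 2433/775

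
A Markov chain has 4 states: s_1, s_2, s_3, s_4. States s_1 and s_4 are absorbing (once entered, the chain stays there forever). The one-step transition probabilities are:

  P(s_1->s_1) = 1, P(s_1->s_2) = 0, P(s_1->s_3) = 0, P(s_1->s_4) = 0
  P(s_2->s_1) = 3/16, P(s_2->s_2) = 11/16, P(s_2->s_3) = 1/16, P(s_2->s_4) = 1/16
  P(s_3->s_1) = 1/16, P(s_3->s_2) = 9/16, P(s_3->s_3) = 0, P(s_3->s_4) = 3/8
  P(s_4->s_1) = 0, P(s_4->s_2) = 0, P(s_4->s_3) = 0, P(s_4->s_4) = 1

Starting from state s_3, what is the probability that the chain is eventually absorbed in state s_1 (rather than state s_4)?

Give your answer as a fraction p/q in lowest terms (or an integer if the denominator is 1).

Let a_i = P(absorbed in s_1 | start in state i).
Boundary conditions: a_s_1 = 1, a_s_4 = 0.
For each transient state i, a_i = sum_j P(i->j) * a_j:
  a_s_2 = 3/16*a_s_1 + 11/16*a_s_2 + 1/16*a_s_3 + 1/16*a_s_4
  a_s_3 = 1/16*a_s_1 + 9/16*a_s_2 + 0*a_s_3 + 3/8*a_s_4

Substituting a_s_1 = 1 and a_s_4 = 0, rearrange to (I - Q) a = r where r[i] = P(i -> s_1):
  [5/16, -1/16] . (a_s_2, a_s_3) = 3/16
  [-9/16, 1] . (a_s_2, a_s_3) = 1/16

Solving yields:
  a_s_2 = 49/71
  a_s_3 = 32/71

Starting state is s_3, so the absorption probability is a_s_3 = 32/71.

Answer: 32/71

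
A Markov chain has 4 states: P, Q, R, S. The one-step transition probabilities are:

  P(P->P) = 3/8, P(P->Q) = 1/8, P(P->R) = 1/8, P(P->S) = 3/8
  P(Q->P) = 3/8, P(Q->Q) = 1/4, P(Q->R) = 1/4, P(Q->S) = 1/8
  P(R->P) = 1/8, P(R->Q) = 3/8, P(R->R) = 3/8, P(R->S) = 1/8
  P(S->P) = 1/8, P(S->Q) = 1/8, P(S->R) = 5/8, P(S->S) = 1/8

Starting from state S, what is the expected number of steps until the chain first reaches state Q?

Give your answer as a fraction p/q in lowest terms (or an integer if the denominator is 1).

Answer: 30/7

Derivation:
Let h_i = expected steps to first reach Q from state i.
Boundary: h_Q = 0.
First-step equations for the other states:
  h_P = 1 + 3/8*h_P + 1/8*h_Q + 1/8*h_R + 3/8*h_S
  h_R = 1 + 1/8*h_P + 3/8*h_Q + 3/8*h_R + 1/8*h_S
  h_S = 1 + 1/8*h_P + 1/8*h_Q + 5/8*h_R + 1/8*h_S

Substituting h_Q = 0 and rearranging gives the linear system (I - Q) h = 1:
  [5/8, -1/8, -3/8] . (h_P, h_R, h_S) = 1
  [-1/8, 5/8, -1/8] . (h_P, h_R, h_S) = 1
  [-1/8, -5/8, 7/8] . (h_P, h_R, h_S) = 1

Solving yields:
  h_P = 34/7
  h_R = 24/7
  h_S = 30/7

Starting state is S, so the expected hitting time is h_S = 30/7.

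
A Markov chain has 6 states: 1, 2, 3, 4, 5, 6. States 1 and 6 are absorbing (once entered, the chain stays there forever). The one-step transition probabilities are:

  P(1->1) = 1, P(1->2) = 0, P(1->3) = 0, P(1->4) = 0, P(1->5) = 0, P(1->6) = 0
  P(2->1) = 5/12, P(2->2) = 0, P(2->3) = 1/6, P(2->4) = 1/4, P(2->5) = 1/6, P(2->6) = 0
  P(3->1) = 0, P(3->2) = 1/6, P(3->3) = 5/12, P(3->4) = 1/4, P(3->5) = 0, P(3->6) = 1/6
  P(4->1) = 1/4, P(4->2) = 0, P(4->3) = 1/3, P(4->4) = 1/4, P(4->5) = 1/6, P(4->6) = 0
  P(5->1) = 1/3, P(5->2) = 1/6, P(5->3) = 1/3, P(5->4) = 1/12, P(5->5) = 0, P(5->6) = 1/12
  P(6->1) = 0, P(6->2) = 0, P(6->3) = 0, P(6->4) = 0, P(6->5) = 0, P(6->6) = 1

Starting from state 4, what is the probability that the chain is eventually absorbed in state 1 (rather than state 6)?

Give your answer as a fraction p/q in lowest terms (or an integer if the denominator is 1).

Let a_i = P(absorbed in 1 | start in state i).
Boundary conditions: a_1 = 1, a_6 = 0.
For each transient state i, a_i = sum_j P(i->j) * a_j:
  a_2 = 5/12*a_1 + 0*a_2 + 1/6*a_3 + 1/4*a_4 + 1/6*a_5 + 0*a_6
  a_3 = 0*a_1 + 1/6*a_2 + 5/12*a_3 + 1/4*a_4 + 0*a_5 + 1/6*a_6
  a_4 = 1/4*a_1 + 0*a_2 + 1/3*a_3 + 1/4*a_4 + 1/6*a_5 + 0*a_6
  a_5 = 1/3*a_1 + 1/6*a_2 + 1/3*a_3 + 1/12*a_4 + 0*a_5 + 1/12*a_6

Substituting a_1 = 1 and a_6 = 0, rearrange to (I - Q) a = r where r[i] = P(i -> 1):
  [1, -1/6, -1/4, -1/6] . (a_2, a_3, a_4, a_5) = 5/12
  [-1/6, 7/12, -1/4, 0] . (a_2, a_3, a_4, a_5) = 0
  [0, -1/3, 3/4, -1/6] . (a_2, a_3, a_4, a_5) = 1/4
  [-1/6, -1/3, -1/12, 1] . (a_2, a_3, a_4, a_5) = 1/3

Solving yields:
  a_2 = 1145/1414
  a_3 = 386/707
  a_4 = 519/707
  a_5 = 503/707

Starting state is 4, so the absorption probability is a_4 = 519/707.

Answer: 519/707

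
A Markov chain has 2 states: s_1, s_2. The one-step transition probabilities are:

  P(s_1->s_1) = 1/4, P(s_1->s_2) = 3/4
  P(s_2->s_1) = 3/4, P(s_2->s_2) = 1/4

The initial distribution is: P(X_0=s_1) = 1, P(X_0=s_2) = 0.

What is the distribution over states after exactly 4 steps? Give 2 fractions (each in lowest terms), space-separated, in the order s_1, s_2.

Answer: 17/32 15/32

Derivation:
Propagating the distribution step by step (d_{t+1} = d_t * P):
d_0 = (s_1=1, s_2=0)
  d_1[s_1] = 1*1/4 + 0*3/4 = 1/4
  d_1[s_2] = 1*3/4 + 0*1/4 = 3/4
d_1 = (s_1=1/4, s_2=3/4)
  d_2[s_1] = 1/4*1/4 + 3/4*3/4 = 5/8
  d_2[s_2] = 1/4*3/4 + 3/4*1/4 = 3/8
d_2 = (s_1=5/8, s_2=3/8)
  d_3[s_1] = 5/8*1/4 + 3/8*3/4 = 7/16
  d_3[s_2] = 5/8*3/4 + 3/8*1/4 = 9/16
d_3 = (s_1=7/16, s_2=9/16)
  d_4[s_1] = 7/16*1/4 + 9/16*3/4 = 17/32
  d_4[s_2] = 7/16*3/4 + 9/16*1/4 = 15/32
d_4 = (s_1=17/32, s_2=15/32)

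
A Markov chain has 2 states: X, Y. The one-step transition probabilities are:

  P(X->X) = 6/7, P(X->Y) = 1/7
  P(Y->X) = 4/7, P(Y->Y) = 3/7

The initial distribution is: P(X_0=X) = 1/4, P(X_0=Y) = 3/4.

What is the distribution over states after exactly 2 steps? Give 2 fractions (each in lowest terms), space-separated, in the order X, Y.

Answer: 37/49 12/49

Derivation:
Propagating the distribution step by step (d_{t+1} = d_t * P):
d_0 = (X=1/4, Y=3/4)
  d_1[X] = 1/4*6/7 + 3/4*4/7 = 9/14
  d_1[Y] = 1/4*1/7 + 3/4*3/7 = 5/14
d_1 = (X=9/14, Y=5/14)
  d_2[X] = 9/14*6/7 + 5/14*4/7 = 37/49
  d_2[Y] = 9/14*1/7 + 5/14*3/7 = 12/49
d_2 = (X=37/49, Y=12/49)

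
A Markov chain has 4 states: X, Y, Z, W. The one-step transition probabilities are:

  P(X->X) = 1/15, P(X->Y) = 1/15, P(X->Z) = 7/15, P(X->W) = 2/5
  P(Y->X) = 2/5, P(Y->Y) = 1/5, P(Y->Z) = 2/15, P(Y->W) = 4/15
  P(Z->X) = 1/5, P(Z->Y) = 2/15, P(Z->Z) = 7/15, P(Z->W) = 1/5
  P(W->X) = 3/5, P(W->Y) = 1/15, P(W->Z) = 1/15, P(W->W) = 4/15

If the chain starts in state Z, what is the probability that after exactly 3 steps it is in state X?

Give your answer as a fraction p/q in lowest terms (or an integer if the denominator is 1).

Computing P^3 by repeated multiplication:
P^1 =
  X: [1/15, 1/15, 7/15, 2/5]
  Y: [2/5, 1/5, 2/15, 4/15]
  Z: [1/5, 2/15, 7/15, 1/5]
  W: [3/5, 1/15, 1/15, 4/15]
P^2 =
  X: [82/225, 8/75, 64/225, 11/45]
  Y: [22/75, 23/225, 22/75, 14/45]
  Z: [7/25, 26/225, 77/225, 59/225]
  W: [6/25, 2/25, 76/225, 77/225]
P^3 =
  X: [913/3375, 337/3375, 1/3, 8/27]
  Y: [344/1125, 337/3375, 208/675, 322/1125]
  Z: [109/375, 118/1125, 1091/3375, 949/3375]
  W: [361/1125, 337/3375, 341/1125, 932/3375]

(P^3)[Z -> X] = 109/375

Answer: 109/375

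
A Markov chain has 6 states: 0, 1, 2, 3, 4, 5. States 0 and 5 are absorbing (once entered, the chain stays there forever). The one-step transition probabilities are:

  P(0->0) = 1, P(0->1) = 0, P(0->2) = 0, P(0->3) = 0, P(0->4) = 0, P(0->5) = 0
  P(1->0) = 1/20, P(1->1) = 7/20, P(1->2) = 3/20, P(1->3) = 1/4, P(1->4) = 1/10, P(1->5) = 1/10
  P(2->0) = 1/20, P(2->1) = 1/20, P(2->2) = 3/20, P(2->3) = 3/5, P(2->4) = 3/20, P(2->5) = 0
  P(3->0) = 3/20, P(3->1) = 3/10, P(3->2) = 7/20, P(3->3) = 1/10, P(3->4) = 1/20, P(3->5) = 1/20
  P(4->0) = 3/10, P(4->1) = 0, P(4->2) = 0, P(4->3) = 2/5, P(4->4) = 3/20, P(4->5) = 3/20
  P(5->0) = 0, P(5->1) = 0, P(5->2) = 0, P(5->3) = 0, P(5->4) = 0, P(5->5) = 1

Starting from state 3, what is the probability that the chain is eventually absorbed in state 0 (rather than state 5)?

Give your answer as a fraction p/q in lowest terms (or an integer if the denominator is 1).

Answer: 2/3

Derivation:
Let a_i = P(absorbed in 0 | start in state i).
Boundary conditions: a_0 = 1, a_5 = 0.
For each transient state i, a_i = sum_j P(i->j) * a_j:
  a_1 = 1/20*a_0 + 7/20*a_1 + 3/20*a_2 + 1/4*a_3 + 1/10*a_4 + 1/10*a_5
  a_2 = 1/20*a_0 + 1/20*a_1 + 3/20*a_2 + 3/5*a_3 + 3/20*a_4 + 0*a_5
  a_3 = 3/20*a_0 + 3/10*a_1 + 7/20*a_2 + 1/10*a_3 + 1/20*a_4 + 1/20*a_5
  a_4 = 3/10*a_0 + 0*a_1 + 0*a_2 + 2/5*a_3 + 3/20*a_4 + 3/20*a_5

Substituting a_0 = 1 and a_5 = 0, rearrange to (I - Q) a = r where r[i] = P(i -> 0):
  [13/20, -3/20, -1/4, -1/10] . (a_1, a_2, a_3, a_4) = 1/20
  [-1/20, 17/20, -3/5, -3/20] . (a_1, a_2, a_3, a_4) = 1/20
  [-3/10, -7/20, 9/10, -1/20] . (a_1, a_2, a_3, a_4) = 3/20
  [0, 0, -2/5, 17/20] . (a_1, a_2, a_3, a_4) = 3/10

Solving yields:
  a_1 = 194/327
  a_2 = 223/327
  a_3 = 2/3
  a_4 = 2/3

Starting state is 3, so the absorption probability is a_3 = 2/3.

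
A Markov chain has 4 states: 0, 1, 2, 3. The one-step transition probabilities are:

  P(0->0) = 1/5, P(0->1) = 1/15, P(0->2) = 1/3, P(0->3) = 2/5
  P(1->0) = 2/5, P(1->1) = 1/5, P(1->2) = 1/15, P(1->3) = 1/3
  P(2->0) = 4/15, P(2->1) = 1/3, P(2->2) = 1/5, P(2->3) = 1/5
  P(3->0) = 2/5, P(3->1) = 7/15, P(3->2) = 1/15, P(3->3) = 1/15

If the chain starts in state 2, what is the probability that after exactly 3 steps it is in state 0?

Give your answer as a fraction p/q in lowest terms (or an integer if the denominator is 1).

Answer: 212/675

Derivation:
Computing P^3 by repeated multiplication:
P^1 =
  0: [1/5, 1/15, 1/3, 2/5]
  1: [2/5, 1/5, 1/15, 1/3]
  2: [4/15, 1/3, 1/5, 1/5]
  3: [2/5, 7/15, 1/15, 1/15]
P^2 =
  0: [71/225, 73/225, 37/225, 44/225]
  1: [14/45, 11/45, 41/225, 59/225]
  2: [8/25, 11/45, 37/225, 61/225]
  3: [14/45, 13/75, 41/225, 1/3]
P^3 =
  0: [1063/3375, 29/125, 583/3375, 946/3375]
  1: [1058/3375, 853/3375, 587/3375, 877/3375]
  2: [212/675, 283/1125, 587/3375, 293/1125]
  3: [1058/3375, 917/3375, 587/3375, 271/1125]

(P^3)[2 -> 0] = 212/675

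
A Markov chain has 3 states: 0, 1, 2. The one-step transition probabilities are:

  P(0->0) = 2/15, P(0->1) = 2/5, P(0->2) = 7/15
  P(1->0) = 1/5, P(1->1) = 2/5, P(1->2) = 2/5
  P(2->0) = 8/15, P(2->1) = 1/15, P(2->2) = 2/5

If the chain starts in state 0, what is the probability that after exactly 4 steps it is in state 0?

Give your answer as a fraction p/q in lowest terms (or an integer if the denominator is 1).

Answer: 16208/50625

Derivation:
Computing P^4 by repeated multiplication:
P^1 =
  0: [2/15, 2/5, 7/15]
  1: [1/5, 2/5, 2/5]
  2: [8/15, 1/15, 2/5]
P^2 =
  0: [26/75, 11/45, 92/225]
  1: [8/25, 4/15, 31/75]
  2: [67/225, 4/15, 98/225]
P^3 =
  0: [1057/3375, 178/675, 476/1125]
  1: [356/1125, 59/225, 158/375]
  2: [122/375, 172/675, 1417/3375]
P^4 =
  0: [16208/50625, 874/3375, 21307/50625]
  1: [5389/16875, 292/1125, 7106/16875]
  2: [16112/50625, 2633/10125, 2372/5625]

(P^4)[0 -> 0] = 16208/50625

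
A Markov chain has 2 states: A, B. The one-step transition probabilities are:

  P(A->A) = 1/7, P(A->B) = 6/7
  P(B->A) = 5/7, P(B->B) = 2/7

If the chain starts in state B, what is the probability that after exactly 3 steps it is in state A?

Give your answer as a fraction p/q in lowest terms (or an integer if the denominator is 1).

Computing P^3 by repeated multiplication:
P^1 =
  A: [1/7, 6/7]
  B: [5/7, 2/7]
P^2 =
  A: [31/49, 18/49]
  B: [15/49, 34/49]
P^3 =
  A: [121/343, 222/343]
  B: [185/343, 158/343]

(P^3)[B -> A] = 185/343

Answer: 185/343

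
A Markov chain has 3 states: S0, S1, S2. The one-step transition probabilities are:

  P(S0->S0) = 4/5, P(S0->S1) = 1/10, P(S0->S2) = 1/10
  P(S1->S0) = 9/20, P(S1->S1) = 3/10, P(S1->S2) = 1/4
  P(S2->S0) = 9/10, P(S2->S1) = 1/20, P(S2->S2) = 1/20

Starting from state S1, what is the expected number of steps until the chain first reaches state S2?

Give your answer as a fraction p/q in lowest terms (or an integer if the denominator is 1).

Answer: 130/19

Derivation:
Let h_i = expected steps to first reach S2 from state i.
Boundary: h_S2 = 0.
First-step equations for the other states:
  h_S0 = 1 + 4/5*h_S0 + 1/10*h_S1 + 1/10*h_S2
  h_S1 = 1 + 9/20*h_S0 + 3/10*h_S1 + 1/4*h_S2

Substituting h_S2 = 0 and rearranging gives the linear system (I - Q) h = 1:
  [1/5, -1/10] . (h_S0, h_S1) = 1
  [-9/20, 7/10] . (h_S0, h_S1) = 1

Solving yields:
  h_S0 = 160/19
  h_S1 = 130/19

Starting state is S1, so the expected hitting time is h_S1 = 130/19.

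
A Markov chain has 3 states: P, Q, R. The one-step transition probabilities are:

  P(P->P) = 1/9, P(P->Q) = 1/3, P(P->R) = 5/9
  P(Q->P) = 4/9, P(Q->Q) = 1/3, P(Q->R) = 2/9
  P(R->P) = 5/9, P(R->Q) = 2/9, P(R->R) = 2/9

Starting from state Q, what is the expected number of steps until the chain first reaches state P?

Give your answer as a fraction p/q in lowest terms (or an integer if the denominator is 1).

Let h_i = expected steps to first reach P from state i.
Boundary: h_P = 0.
First-step equations for the other states:
  h_Q = 1 + 4/9*h_P + 1/3*h_Q + 2/9*h_R
  h_R = 1 + 5/9*h_P + 2/9*h_Q + 2/9*h_R

Substituting h_P = 0 and rearranging gives the linear system (I - Q) h = 1:
  [2/3, -2/9] . (h_Q, h_R) = 1
  [-2/9, 7/9] . (h_Q, h_R) = 1

Solving yields:
  h_Q = 81/38
  h_R = 36/19

Starting state is Q, so the expected hitting time is h_Q = 81/38.

Answer: 81/38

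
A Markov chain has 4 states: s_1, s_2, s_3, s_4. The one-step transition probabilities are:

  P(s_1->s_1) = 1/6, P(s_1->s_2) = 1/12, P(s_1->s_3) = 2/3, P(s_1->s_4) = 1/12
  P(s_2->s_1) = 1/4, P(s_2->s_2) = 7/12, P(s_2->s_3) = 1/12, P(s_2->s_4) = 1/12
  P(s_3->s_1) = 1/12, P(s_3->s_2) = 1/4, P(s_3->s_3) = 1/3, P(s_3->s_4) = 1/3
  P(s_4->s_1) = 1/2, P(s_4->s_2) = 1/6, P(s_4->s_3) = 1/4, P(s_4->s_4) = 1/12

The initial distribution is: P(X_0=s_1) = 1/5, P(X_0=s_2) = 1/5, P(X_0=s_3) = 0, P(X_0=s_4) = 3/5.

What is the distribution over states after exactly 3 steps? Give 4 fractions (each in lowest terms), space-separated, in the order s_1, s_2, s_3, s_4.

Answer: 449/2160 419/1440 551/1728 35/192

Derivation:
Propagating the distribution step by step (d_{t+1} = d_t * P):
d_0 = (s_1=1/5, s_2=1/5, s_3=0, s_4=3/5)
  d_1[s_1] = 1/5*1/6 + 1/5*1/4 + 0*1/12 + 3/5*1/2 = 23/60
  d_1[s_2] = 1/5*1/12 + 1/5*7/12 + 0*1/4 + 3/5*1/6 = 7/30
  d_1[s_3] = 1/5*2/3 + 1/5*1/12 + 0*1/3 + 3/5*1/4 = 3/10
  d_1[s_4] = 1/5*1/12 + 1/5*1/12 + 0*1/3 + 3/5*1/12 = 1/12
d_1 = (s_1=23/60, s_2=7/30, s_3=3/10, s_4=1/12)
  d_2[s_1] = 23/60*1/6 + 7/30*1/4 + 3/10*1/12 + 1/12*1/2 = 17/90
  d_2[s_2] = 23/60*1/12 + 7/30*7/12 + 3/10*1/4 + 1/12*1/6 = 37/144
  d_2[s_3] = 23/60*2/3 + 7/30*1/12 + 3/10*1/3 + 1/12*1/4 = 19/48
  d_2[s_4] = 23/60*1/12 + 7/30*1/12 + 3/10*1/3 + 1/12*1/12 = 19/120
d_2 = (s_1=17/90, s_2=37/144, s_3=19/48, s_4=19/120)
  d_3[s_1] = 17/90*1/6 + 37/144*1/4 + 19/48*1/12 + 19/120*1/2 = 449/2160
  d_3[s_2] = 17/90*1/12 + 37/144*7/12 + 19/48*1/4 + 19/120*1/6 = 419/1440
  d_3[s_3] = 17/90*2/3 + 37/144*1/12 + 19/48*1/3 + 19/120*1/4 = 551/1728
  d_3[s_4] = 17/90*1/12 + 37/144*1/12 + 19/48*1/3 + 19/120*1/12 = 35/192
d_3 = (s_1=449/2160, s_2=419/1440, s_3=551/1728, s_4=35/192)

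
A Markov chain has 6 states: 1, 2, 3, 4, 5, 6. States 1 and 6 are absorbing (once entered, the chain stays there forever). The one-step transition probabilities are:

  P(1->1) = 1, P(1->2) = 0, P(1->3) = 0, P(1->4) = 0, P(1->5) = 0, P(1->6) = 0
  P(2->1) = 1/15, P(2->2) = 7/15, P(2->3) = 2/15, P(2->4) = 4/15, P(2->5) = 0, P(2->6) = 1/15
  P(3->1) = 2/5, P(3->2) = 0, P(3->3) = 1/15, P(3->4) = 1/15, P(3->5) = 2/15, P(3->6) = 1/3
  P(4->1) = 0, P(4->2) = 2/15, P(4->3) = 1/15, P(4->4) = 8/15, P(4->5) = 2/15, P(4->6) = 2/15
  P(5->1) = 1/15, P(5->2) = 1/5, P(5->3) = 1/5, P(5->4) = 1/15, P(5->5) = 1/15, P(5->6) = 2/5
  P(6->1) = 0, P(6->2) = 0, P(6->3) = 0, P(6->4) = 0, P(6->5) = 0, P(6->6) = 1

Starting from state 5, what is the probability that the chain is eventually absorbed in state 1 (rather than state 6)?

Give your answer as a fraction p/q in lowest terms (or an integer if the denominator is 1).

Let a_i = P(absorbed in 1 | start in state i).
Boundary conditions: a_1 = 1, a_6 = 0.
For each transient state i, a_i = sum_j P(i->j) * a_j:
  a_2 = 1/15*a_1 + 7/15*a_2 + 2/15*a_3 + 4/15*a_4 + 0*a_5 + 1/15*a_6
  a_3 = 2/5*a_1 + 0*a_2 + 1/15*a_3 + 1/15*a_4 + 2/15*a_5 + 1/3*a_6
  a_4 = 0*a_1 + 2/15*a_2 + 1/15*a_3 + 8/15*a_4 + 2/15*a_5 + 2/15*a_6
  a_5 = 1/15*a_1 + 1/5*a_2 + 1/5*a_3 + 1/15*a_4 + 1/15*a_5 + 2/5*a_6

Substituting a_1 = 1 and a_6 = 0, rearrange to (I - Q) a = r where r[i] = P(i -> 1):
  [8/15, -2/15, -4/15, 0] . (a_2, a_3, a_4, a_5) = 1/15
  [0, 14/15, -1/15, -2/15] . (a_2, a_3, a_4, a_5) = 2/5
  [-2/15, -1/15, 7/15, -2/15] . (a_2, a_3, a_4, a_5) = 0
  [-1/5, -1/5, -1/15, 14/15] . (a_2, a_3, a_4, a_5) = 1/15

Solving yields:
  a_2 = 383/1025
  a_3 = 498/1025
  a_4 = 1043/4100
  a_5 = 449/1640

Starting state is 5, so the absorption probability is a_5 = 449/1640.

Answer: 449/1640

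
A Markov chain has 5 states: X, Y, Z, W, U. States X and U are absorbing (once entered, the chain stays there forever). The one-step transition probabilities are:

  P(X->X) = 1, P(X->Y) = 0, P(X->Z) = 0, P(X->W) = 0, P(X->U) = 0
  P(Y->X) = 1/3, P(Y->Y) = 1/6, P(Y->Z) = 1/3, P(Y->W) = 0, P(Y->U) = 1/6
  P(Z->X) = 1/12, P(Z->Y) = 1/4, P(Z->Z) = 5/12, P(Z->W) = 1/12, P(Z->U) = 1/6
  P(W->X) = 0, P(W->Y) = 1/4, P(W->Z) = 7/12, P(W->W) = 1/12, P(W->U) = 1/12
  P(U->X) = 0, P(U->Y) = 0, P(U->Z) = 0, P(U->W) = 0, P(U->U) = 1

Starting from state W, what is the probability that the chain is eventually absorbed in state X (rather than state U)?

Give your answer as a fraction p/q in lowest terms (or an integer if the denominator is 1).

Let a_i = P(absorbed in X | start in state i).
Boundary conditions: a_X = 1, a_U = 0.
For each transient state i, a_i = sum_j P(i->j) * a_j:
  a_Y = 1/3*a_X + 1/6*a_Y + 1/3*a_Z + 0*a_W + 1/6*a_U
  a_Z = 1/12*a_X + 1/4*a_Y + 5/12*a_Z + 1/12*a_W + 1/6*a_U
  a_W = 0*a_X + 1/4*a_Y + 7/12*a_Z + 1/12*a_W + 1/12*a_U

Substituting a_X = 1 and a_U = 0, rearrange to (I - Q) a = r where r[i] = P(i -> X):
  [5/6, -1/3, 0] . (a_Y, a_Z, a_W) = 1/3
  [-1/4, 7/12, -1/12] . (a_Y, a_Z, a_W) = 1/12
  [-1/4, -7/12, 11/12] . (a_Y, a_Z, a_W) = 0

Solving yields:
  a_Y = 81/139
  a_Z = 127/278
  a_W = 125/278

Starting state is W, so the absorption probability is a_W = 125/278.

Answer: 125/278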